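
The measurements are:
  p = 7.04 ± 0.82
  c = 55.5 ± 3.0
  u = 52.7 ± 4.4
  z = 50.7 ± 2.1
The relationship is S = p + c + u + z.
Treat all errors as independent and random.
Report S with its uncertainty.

166 ± 5.78

Absolute uncertainties add in quadrature for a linear combination:
  (δp)² = 0.672;  (δc)² = 9.00;  (δu)² = 19.4;  (δz)² = 4.41
δS = √(33.4) = 5.78
S = 166.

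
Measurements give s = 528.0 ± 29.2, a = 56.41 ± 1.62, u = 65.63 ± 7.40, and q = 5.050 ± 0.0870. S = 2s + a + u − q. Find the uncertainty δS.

Absolute uncertainties add in quadrature for a linear combination:
  (2·δs)² = 3410;  (δa)² = 2.62;  (δu)² = 54.8;  (δq)² = 0.00757
δS = √(3470) = 58.9

58.9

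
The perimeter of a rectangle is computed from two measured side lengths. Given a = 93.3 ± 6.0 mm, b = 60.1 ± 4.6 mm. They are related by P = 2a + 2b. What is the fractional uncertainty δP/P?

0.0493

For a sum/difference, combine absolute errors in quadrature:
  (2·δa)² = 144;  (2·δb)² = 84.6
δP = √(229) = 15.1 mm
P = 307 mm, so δP/P = 15.1/307 = 0.0493.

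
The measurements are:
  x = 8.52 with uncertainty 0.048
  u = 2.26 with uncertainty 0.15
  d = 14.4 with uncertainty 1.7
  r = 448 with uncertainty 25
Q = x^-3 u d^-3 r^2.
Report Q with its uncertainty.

0.246 ± 0.0927

Q is a product of powers, so relative uncertainties combine in quadrature:
  (-3·δx/x)² = (-3×0.00563)² = 0.000286;  (1·δu/u)² = (1×0.0664)² = 0.00441;  (-3·δd/d)² = (-3×0.118)² = 0.125;  (2·δr/r)² = (2×0.0558)² = 0.0125
δQ/Q = √(0.143) = 0.378
Q = 0.246, so δQ = 0.378 × 0.246 = 0.0927.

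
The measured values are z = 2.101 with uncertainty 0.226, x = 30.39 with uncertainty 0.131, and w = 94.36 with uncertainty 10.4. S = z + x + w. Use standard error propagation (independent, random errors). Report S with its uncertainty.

126.9 ± 10.4

Each term contributes (cᵢ δxᵢ)² to (δS)²:
  (δz)² = 0.0511;  (δx)² = 0.0172;  (δw)² = 108
δS = √(108) = 10.4
S = 126.9.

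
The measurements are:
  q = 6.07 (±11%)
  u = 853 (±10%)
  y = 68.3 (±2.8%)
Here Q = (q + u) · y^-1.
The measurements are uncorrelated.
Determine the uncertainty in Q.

1.30

Let w = q + u = 859. δw = √(δq² + δu²) = √(0.446 + 7280) = 85.3, so δw/w = 0.0993.
Q is then a monomial in w, y:
δQ/Q = √((δw/w)² + (-1·δy/y)²) = √(0.00986 + 0.000784) = 0.103
Q = 12.6, so δQ = 0.103 × 12.6 = 1.30.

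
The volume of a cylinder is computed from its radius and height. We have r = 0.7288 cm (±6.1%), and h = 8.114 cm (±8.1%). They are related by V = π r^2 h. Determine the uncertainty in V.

V is a product of powers, so relative uncertainties combine in quadrature:
  (2·δr/r)² = (2×0.0610)² = 0.0149;  (1·δh/h)² = (1×0.0810)² = 0.00656
δV/V = √(0.0214) = 0.146
V = 13.54 cm^3, so δV = 0.146 × 13.54 = 1.98 cm^3.

1.98 cm^3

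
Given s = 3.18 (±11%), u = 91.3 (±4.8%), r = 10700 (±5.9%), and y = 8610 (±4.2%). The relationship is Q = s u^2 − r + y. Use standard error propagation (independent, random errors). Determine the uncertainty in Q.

3940

Let p = s·u^2 = 26500. δp/p = √((1·δs/s)² + (2·δu/u)²) = √(0.0121 + 0.00922) = 0.146, so δp = 3870.
Q = p − r + y: δQ = √(δp² + δr² + δy²) = √(1.5e+07 + 3.99e+05 + 1.31e+05) = 3940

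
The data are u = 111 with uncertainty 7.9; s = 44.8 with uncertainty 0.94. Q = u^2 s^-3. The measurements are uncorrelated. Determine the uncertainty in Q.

Products/powers → add relative errors in quadrature, weighted by exponent:
  (2·δu/u)² = (2×0.0712)² = 0.0203;  (-3·δs/s)² = (-3×0.0210)² = 0.00396
δQ/Q = √(0.0242) = 0.156
Q = 0.137, so δQ = 0.156 × 0.137 = 0.0213.

0.0213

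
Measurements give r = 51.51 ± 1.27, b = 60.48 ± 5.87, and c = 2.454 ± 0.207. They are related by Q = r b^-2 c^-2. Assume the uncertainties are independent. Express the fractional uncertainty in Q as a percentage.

Products/powers → add relative errors in quadrature, weighted by exponent:
  (1·δr/r)² = (1×0.0247)² = 0.000608;  (-2·δb/b)² = (-2×0.0971)² = 0.0377;  (-2·δc/c)² = (-2×0.0844)² = 0.0285
δQ/Q = √(0.0667) = 0.258

25.8%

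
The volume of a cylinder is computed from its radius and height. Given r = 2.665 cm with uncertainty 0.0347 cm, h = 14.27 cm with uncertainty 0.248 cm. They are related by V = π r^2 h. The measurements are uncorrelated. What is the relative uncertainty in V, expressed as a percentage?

Products/powers → add relative errors in quadrature, weighted by exponent:
  (2·δr/r)² = (2×0.0130)² = 0.000678;  (1·δh/h)² = (1×0.0174)² = 0.000302
δV/V = √(0.000980) = 0.0313

3.13%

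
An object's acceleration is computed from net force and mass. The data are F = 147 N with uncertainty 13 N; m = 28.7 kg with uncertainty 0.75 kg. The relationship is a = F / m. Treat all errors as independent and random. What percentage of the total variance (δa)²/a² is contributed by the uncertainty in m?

8.03%

(δa/a)² = (1·δF/F)² + (-1·δm/m)²
  F term: (1×0.0884)² = 0.00782
  m term: (-1×0.0261)² = 0.000683
Total = 0.00850. Share from m = 0.000683/0.00850 = 0.0803.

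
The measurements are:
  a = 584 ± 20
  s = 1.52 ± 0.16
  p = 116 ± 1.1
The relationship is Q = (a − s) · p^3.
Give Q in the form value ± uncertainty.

(9.09 ± 0.405) × 10^8

Let u = a − s = 582. δu = √(δa² + δs²) = √(400 + 0.0256) = 20.0, so δu/u = 0.0343.
Q is then a monomial in u, p:
δQ/Q = √((δu/u)² + (3·δp/p)²) = √(0.00118 + 0.000809) = 0.0446
Q = 9.09e+08, so δQ = 0.0446 × 9.09e+08 = 4.05e+07.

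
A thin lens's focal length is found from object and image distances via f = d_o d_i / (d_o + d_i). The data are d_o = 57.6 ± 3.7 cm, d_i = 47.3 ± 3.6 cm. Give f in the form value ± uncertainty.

26.0 ± 1.32 cm

∂f/∂d_o = (d_i/(d_o+d_i))² = 0.203;  ∂f/∂d_i = (d_o/(d_o+d_i))² = 0.302
δf = √((∂f/∂d_o · δd_o)² + (∂f/∂d_i · δd_i)²) = √(0.566 + 1.18) = 1.32 cm
f = 26.0 cm.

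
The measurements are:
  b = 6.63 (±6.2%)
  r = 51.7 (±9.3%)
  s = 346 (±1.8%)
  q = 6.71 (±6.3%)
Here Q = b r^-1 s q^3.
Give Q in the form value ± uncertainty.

Q is a product of powers, so relative uncertainties combine in quadrature:
  (1·δb/b)² = (1×0.0620)² = 0.00384;  (-1·δr/r)² = (-1×0.0930)² = 0.00865;  (1·δs/s)² = (1×0.0180)² = 0.000324;  (3·δq/q)² = (3×0.0630)² = 0.0357
δQ/Q = √(0.0485) = 0.220
Q = 13400, so δQ = 0.220 × 13400 = 2950.

13400 ± 2950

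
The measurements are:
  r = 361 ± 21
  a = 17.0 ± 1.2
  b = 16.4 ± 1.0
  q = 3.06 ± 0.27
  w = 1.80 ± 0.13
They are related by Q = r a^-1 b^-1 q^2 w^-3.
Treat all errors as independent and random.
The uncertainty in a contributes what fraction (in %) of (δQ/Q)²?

5.53%

(δQ/Q)² = (1·δr/r)² + (-1·δa/a)² + (-1·δb/b)² + (2·δq/q)² + (-3·δw/w)²
  r term: (1×0.0582)² = 0.00338
  a term: (-1×0.0706)² = 0.00498
  b term: (-1×0.0610)² = 0.00372
  q term: (2×0.0882)² = 0.0311
  w term: (-3×0.0722)² = 0.0469
Total = 0.0902. Share from a = 0.00498/0.0902 = 0.0553.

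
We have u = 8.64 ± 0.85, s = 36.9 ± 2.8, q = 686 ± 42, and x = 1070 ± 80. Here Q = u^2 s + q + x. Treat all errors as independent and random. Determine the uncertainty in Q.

588

Let p = u^2·s = 2750. δp/p = √((2·δu/u)² + (1·δs/s)²) = √(0.0387 + 0.00576) = 0.211, so δp = 581.
Q = p + q + x: δQ = √(δp² + δq² + δx²) = √(3.37e+05 + 1760 + 6400) = 588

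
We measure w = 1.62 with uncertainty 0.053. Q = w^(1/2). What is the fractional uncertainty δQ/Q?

Q is a product of powers, so relative uncertainties combine in quadrature:
  (½·δw/w)² = (0.5×0.0327)² = 0.000268
δQ/Q = √(0.000268) = 0.0164

0.0164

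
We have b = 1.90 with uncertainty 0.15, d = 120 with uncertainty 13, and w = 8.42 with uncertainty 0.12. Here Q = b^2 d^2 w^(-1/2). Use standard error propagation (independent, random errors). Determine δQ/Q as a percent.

26.8%

Each factor contributes (exponent × relative error)² to (δQ/Q)²:
  (2·δb/b)² = (2×0.0789)² = 0.0249;  (2·δd/d)² = (2×0.108)² = 0.0469;  (−½·δw/w)² = (-0.5×0.0143)² = 5.08e-05
δQ/Q = √(0.0719) = 0.268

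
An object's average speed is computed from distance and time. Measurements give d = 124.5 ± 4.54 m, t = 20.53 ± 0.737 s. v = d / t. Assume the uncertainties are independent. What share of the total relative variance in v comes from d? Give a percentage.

(δv/v)² = (1·δd/d)² + (-1·δt/t)²
  d term: (1×0.0365)² = 0.00133
  t term: (-1×0.0359)² = 0.00129
Total = 0.00262. Share from d = 0.00133/0.00262 = 0.508.

50.8%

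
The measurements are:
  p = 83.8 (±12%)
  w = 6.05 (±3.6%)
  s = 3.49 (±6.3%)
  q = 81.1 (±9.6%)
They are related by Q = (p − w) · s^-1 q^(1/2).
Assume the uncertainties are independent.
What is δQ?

Let u = p − w = 77.8. δu = √(δp² + δw²) = √(101 + 0.0474) = 10.1, so δu/u = 0.129.
Q is then a monomial in u, s, q:
δQ/Q = √((δu/u)² + (-1·δs/s)² + (½·δq/q)²) = √(0.0167 + 0.00397 + 0.00230) = 0.152
Q = 201, so δQ = 0.152 × 201 = 30.4.

30.4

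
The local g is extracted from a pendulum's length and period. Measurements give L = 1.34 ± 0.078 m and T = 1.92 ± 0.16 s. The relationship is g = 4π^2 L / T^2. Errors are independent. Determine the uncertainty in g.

Each factor contributes (exponent × relative error)² to (δg/g)²:
  (1·δL/L)² = (1×0.0582)² = 0.00339;  (-2·δT/T)² = (-2×0.0833)² = 0.0278
δg/g = √(0.0312) = 0.177
g = 14.4 m/s^2, so δg = 0.177 × 14.4 = 2.53 m/s^2.

2.53 m/s^2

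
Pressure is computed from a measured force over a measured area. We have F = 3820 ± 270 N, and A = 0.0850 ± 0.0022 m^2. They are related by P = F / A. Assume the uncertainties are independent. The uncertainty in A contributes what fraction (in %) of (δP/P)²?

11.8%

(δP/P)² = (1·δF/F)² + (-1·δA/A)²
  F term: (1×0.0707)² = 0.00500
  A term: (-1×0.0259)² = 0.000670
Total = 0.00567. Share from A = 0.000670/0.00567 = 0.118.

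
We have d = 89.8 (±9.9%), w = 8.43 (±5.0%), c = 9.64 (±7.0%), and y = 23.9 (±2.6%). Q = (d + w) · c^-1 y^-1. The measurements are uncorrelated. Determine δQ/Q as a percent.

Let u = d + w = 98.2. δu = √(δd² + δw²) = √(79.0 + 0.178) = 8.90, so δu/u = 0.0906.
Q is then a monomial in u, c, y:
δQ/Q = √((δu/u)² + (-1·δc/c)² + (-1·δy/y)²) = √(0.00821 + 0.00490 + 0.000676) = 0.117

11.7%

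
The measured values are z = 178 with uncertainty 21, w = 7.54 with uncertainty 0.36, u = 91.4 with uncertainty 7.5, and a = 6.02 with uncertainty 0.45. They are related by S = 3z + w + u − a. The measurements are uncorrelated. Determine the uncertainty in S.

S is a linear combination, so absolute uncertainties add in quadrature:
  (3·δz)² = 3970;  (δw)² = 0.130;  (δu)² = 56.2;  (δa)² = 0.203
δS = √(4030) = 63.4

63.4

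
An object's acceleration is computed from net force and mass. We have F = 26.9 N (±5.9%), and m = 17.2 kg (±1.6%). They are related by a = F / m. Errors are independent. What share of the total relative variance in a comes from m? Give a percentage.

6.85%

(δa/a)² = (1·δF/F)² + (-1·δm/m)²
  F term: (1×0.0590)² = 0.00348
  m term: (-1×0.0160)² = 0.000256
Total = 0.00374. Share from m = 0.000256/0.00374 = 0.0685.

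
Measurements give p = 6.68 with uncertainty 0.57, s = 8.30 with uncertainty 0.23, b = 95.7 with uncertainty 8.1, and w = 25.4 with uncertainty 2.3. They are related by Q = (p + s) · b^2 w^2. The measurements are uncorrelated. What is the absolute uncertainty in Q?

2.22e+07

Let u = p + s = 15.0. δu = √(δp² + δs²) = √(0.325 + 0.0529) = 0.615, so δu/u = 0.0410.
Q is then a monomial in u, b, w:
δQ/Q = √((δu/u)² + (2·δb/b)² + (2·δw/w)²) = √(0.00168 + 0.0287 + 0.0328) = 0.251
Q = 8.85e+07, so δQ = 0.251 × 8.85e+07 = 2.22e+07.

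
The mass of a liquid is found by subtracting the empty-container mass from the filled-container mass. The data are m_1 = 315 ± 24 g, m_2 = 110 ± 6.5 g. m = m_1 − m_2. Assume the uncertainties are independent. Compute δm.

m is a linear combination, so absolute uncertainties add in quadrature:
  (δm_1)² = 576;  (δm_2)² = 42.2
δm = √(618) = 24.9 g

24.9 g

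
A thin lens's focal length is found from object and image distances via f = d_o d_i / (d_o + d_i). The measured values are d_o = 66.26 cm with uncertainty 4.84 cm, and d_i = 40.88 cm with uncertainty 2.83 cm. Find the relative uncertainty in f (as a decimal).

∂f/∂d_o = (d_i/(d_o+d_i))² = 0.146;  ∂f/∂d_i = (d_o/(d_o+d_i))² = 0.382
δf = √((∂f/∂d_o · δd_o)² + (∂f/∂d_i · δd_i)²) = √(0.497 + 1.17) = 1.29 cm
f = 25.28 cm, so δf/f = 1.29/25.28 = 0.0511.

0.0511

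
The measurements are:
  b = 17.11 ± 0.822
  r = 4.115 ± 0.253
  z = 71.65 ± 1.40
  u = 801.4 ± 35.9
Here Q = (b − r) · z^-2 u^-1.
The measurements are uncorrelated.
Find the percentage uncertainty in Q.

Let w = b − r = 12.99. δw = √(δb² + δr²) = √(0.676 + 0.0640) = 0.860, so δw/w = 0.0662.
Q is then a monomial in w, z, u:
δQ/Q = √((δw/w)² + (-2·δz/z)² + (-1·δu/u)²) = √(0.00438 + 0.00153 + 0.00201) = 0.0890

8.90%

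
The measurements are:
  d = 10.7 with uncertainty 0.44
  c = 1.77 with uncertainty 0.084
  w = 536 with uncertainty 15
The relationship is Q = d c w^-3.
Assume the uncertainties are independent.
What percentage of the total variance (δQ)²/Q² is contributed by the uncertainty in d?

(δQ/Q)² = (1·δd/d)² + (1·δc/c)² + (-3·δw/w)²
  d term: (1×0.0411)² = 0.00169
  c term: (1×0.0475)² = 0.00225
  w term: (-3×0.0280)² = 0.00705
Total = 0.0110. Share from d = 0.00169/0.0110 = 0.154.

15.4%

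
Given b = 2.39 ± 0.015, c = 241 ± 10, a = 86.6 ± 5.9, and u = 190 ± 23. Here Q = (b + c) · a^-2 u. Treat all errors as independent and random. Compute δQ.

Let w = b + c = 243. δw = √(δb² + δc²) = √(0.000225 + 100) = 10.0, so δw/w = 0.0411.
Q is then a monomial in w, a, u:
δQ/Q = √((δw/w)² + (-2·δa/a)² + (1·δu/u)²) = √(0.00169 + 0.0186 + 0.0147) = 0.187
Q = 6.17, so δQ = 0.187 × 6.17 = 1.15.

1.15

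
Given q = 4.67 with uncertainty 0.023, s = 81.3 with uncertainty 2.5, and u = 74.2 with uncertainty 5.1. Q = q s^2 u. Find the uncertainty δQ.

2.12e+05

Relative error in a monomial: (δQ/Q)² = Σ (nᵢ · δxᵢ/xᵢ)².
  (1·δq/q)² = (1×0.00493)² = 2.43e-05;  (2·δs/s)² = (2×0.0308)² = 0.00378;  (1·δu/u)² = (1×0.0687)² = 0.00472
δQ/Q = √(0.00853) = 0.0924
Q = 2.29e+06, so δQ = 0.0924 × 2.29e+06 = 2.12e+05.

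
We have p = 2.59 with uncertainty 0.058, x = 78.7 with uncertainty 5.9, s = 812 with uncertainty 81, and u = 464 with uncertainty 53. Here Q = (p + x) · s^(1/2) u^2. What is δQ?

1.22e+08

Let w = p + x = 81.3. δw = √(δp² + δx²) = √(0.00336 + 34.8) = 5.90, so δw/w = 0.0726.
Q is then a monomial in w, s, u:
δQ/Q = √((δw/w)² + (½·δs/s)² + (2·δu/u)²) = √(0.00527 + 0.00249 + 0.0522) = 0.245
Q = 4.99e+08, so δQ = 0.245 × 4.99e+08 = 1.22e+08.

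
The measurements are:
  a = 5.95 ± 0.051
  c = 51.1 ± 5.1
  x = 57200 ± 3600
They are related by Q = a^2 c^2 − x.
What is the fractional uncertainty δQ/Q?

Let p = a^2·c^2 = 92400. δp/p = √((2·δa/a)² + (2·δc/c)²) = √(0.000294 + 0.0398) = 0.200, so δp = 18500.
Q = p − x: δQ = √(δp² + δx²) = √(3.43e+08 + 1.3e+07) = 18900
Q = 35200, so δQ/Q = 18900/35200 = 0.535.

0.535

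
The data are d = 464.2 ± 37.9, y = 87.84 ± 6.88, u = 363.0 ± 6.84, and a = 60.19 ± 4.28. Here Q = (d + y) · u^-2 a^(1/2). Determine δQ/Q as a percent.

Let w = d + y = 552.0. δw = √(δd² + δy²) = √(1440 + 47.3) = 38.5, so δw/w = 0.0698.
Q is then a monomial in w, u, a:
δQ/Q = √((δw/w)² + (-2·δu/u)² + (½·δa/a)²) = √(0.00487 + 0.00142 + 0.00126) = 0.0869

8.69%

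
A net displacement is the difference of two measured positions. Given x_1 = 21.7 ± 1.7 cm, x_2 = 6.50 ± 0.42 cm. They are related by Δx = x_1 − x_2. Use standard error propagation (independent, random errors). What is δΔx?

Sums and differences: (δΔx)² = Σ (cᵢ δxᵢ)².
  (δx_1)² = 2.89;  (δx_2)² = 0.176
δΔx = √(3.07) = 1.75 cm

1.75 cm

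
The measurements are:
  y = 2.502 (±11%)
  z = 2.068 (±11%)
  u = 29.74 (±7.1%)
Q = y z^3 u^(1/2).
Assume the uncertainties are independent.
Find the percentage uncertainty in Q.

Products/powers → add relative errors in quadrature, weighted by exponent:
  (1·δy/y)² = (1×0.110)² = 0.0121;  (3·δz/z)² = (3×0.110)² = 0.109;  (½·δu/u)² = (0.5×0.0710)² = 0.00126
δQ/Q = √(0.122) = 0.350

35.0%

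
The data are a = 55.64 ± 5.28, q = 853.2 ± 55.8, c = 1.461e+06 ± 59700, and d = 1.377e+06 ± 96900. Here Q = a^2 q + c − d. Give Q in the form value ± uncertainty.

Let p = a^2·q = 2.641e+06. δp/p = √((2·δa/a)² + (1·δq/q)²) = √(0.0360 + 0.00428) = 0.201, so δp = 5.3e+05.
Q = p + c − d: δQ = √(δp² + δc² + δd²) = √(2.81e+11 + 3.56e+09 + 9.39e+09) = 5.42e+05
Q = 2.725e+06.

(2.725 ± 0.542) × 10^6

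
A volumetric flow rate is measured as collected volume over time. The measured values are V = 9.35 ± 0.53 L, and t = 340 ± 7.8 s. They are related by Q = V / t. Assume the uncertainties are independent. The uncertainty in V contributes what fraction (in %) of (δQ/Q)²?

(δQ/Q)² = (1·δV/V)² + (-1·δt/t)²
  V term: (1×0.0567)² = 0.00321
  t term: (-1×0.0229)² = 0.000526
Total = 0.00374. Share from V = 0.00321/0.00374 = 0.859.

85.9%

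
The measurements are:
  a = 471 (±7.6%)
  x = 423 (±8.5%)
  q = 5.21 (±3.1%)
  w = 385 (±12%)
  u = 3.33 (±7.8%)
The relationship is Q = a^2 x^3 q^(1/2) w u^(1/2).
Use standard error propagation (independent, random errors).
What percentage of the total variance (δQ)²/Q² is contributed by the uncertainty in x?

62.4%

(δQ/Q)² = (2·δa/a)² + (3·δx/x)² + (½·δq/q)² + (1·δw/w)² + (½·δu/u)²
  a term: (2×0.0760)² = 0.0231
  x term: (3×0.0850)² = 0.0650
  q term: (0.5×0.0310)² = 0.000240
  w term: (1×0.120)² = 0.0144
  u term: (0.5×0.0780)² = 0.00152
Total = 0.104. Share from x = 0.0650/0.104 = 0.624.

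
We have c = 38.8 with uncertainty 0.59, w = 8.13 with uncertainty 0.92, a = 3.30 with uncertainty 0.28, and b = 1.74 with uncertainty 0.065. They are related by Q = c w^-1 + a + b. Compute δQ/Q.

Let p = c·w^-1 = 4.77. δp/p = √((1·δc/c)² + (-1·δw/w)²) = √(0.000231 + 0.0128) = 0.114, so δp = 0.545.
Q = p + a + b: δQ = √(δp² + δa² + δb²) = √(0.297 + 0.0784 + 0.00423) = 0.616
Q = 9.81, so δQ/Q = 0.616/9.81 = 0.0628.

0.0628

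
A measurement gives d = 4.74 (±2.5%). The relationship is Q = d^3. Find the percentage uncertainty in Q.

Q ∝ d^3, so δQ/Q = |3| · δd/d = 3 × 0.0250 = 0.0750.

7.50%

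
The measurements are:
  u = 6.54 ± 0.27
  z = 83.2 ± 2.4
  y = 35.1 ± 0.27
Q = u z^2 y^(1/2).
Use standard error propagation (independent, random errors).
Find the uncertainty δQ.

19100

Since Q is a product/quotient, work with relative uncertainties:
  (1·δu/u)² = (1×0.0413)² = 0.00170;  (2·δz/z)² = (2×0.0288)² = 0.00333;  (½·δy/y)² = (0.5×0.00769)² = 1.48e-05
δQ/Q = √(0.00505) = 0.0710
Q = 2.68e+05, so δQ = 0.0710 × 2.68e+05 = 19100.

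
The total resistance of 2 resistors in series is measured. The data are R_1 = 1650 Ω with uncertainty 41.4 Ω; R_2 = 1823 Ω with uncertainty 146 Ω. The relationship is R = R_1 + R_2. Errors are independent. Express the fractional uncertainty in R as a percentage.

4.37%

Each term contributes (cᵢ δxᵢ)² to (δR)²:
  (δR_1)² = 1710;  (δR_2)² = 21300
δR = √(23000) = 152 Ω
R = 3473 Ω, so δR/R = 152/3473 = 0.0437.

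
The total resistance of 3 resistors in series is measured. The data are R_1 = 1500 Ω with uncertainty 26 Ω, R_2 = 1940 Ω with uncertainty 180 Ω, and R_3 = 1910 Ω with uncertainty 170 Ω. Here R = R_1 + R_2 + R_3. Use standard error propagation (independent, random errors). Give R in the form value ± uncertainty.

5350 ± 249 Ω

Sums and differences: (δR)² = Σ (cᵢ δxᵢ)².
  (δR_1)² = 676;  (δR_2)² = 32400;  (δR_3)² = 28900
δR = √(62000) = 249 Ω
R = 5350 Ω.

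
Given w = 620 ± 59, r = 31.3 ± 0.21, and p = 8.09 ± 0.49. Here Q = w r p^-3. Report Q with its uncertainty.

36.7 ± 7.52

Relative error in a monomial: (δQ/Q)² = Σ (nᵢ · δxᵢ/xᵢ)².
  (1·δw/w)² = (1×0.0952)² = 0.00906;  (1·δr/r)² = (1×0.00671)² = 4.5e-05;  (-3·δp/p)² = (-3×0.0606)² = 0.0330
δQ/Q = √(0.0421) = 0.205
Q = 36.7, so δQ = 0.205 × 36.7 = 7.52.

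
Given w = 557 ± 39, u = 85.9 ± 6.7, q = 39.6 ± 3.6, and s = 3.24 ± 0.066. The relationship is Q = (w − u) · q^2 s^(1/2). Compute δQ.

2.67e+05

Let h = w − u = 471. δh = √(δw² + δu²) = √(1520 + 44.9) = 39.6, so δh/h = 0.0840.
Q is then a monomial in h, q, s:
δQ/Q = √((δh/h)² + (2·δq/q)² + (½·δs/s)²) = √(0.00706 + 0.0331 + 0.000104) = 0.201
Q = 1.33e+06, so δQ = 0.201 × 1.33e+06 = 2.67e+05.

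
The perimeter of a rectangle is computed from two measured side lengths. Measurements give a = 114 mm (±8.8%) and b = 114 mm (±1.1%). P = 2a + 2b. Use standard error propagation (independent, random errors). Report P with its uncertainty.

P is a linear combination, so absolute uncertainties add in quadrature:
  (2·δa)² = 403;  (2·δb)² = 6.29
δP = √(409) = 20.2 mm
P = 456 mm.

456 ± 20.2 mm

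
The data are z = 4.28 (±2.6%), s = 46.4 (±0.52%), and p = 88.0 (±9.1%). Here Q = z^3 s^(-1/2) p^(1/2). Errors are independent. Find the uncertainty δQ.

Q is a product of powers, so relative uncertainties combine in quadrature:
  (3·δz/z)² = (3×0.0260)² = 0.00608;  (−½·δs/s)² = (-0.5×0.00520)² = 6.76e-06;  (½·δp/p)² = (0.5×0.0910)² = 0.00207
δQ/Q = √(0.00816) = 0.0903
Q = 108, so δQ = 0.0903 × 108 = 9.75.

9.75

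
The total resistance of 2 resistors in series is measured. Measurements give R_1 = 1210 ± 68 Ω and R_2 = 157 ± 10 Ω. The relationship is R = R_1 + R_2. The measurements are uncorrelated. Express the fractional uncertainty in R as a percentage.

5.03%

For a sum/difference, combine absolute errors in quadrature:
  (δR_1)² = 4620;  (δR_2)² = 100
δR = √(4720) = 68.7 Ω
R = 1370 Ω, so δR/R = 68.7/1370 = 0.0503.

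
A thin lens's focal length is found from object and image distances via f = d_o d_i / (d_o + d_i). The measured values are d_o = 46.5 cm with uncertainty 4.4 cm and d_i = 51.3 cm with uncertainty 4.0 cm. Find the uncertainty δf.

∂f/∂d_o = (d_i/(d_o+d_i))² = 0.275;  ∂f/∂d_i = (d_o/(d_o+d_i))² = 0.226
δf = √((∂f/∂d_o · δd_o)² + (∂f/∂d_i · δd_i)²) = √(1.47 + 0.818) = 1.51 cm

1.51 cm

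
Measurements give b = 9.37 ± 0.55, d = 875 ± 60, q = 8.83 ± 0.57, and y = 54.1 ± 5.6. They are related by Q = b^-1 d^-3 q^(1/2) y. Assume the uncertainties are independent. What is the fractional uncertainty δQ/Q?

0.240

Since Q is a product/quotient, work with relative uncertainties:
  (-1·δb/b)² = (-1×0.0587)² = 0.00345;  (-3·δd/d)² = (-3×0.0686)² = 0.0423;  (½·δq/q)² = (0.5×0.0646)² = 0.00104;  (1·δy/y)² = (1×0.104)² = 0.0107
δQ/Q = √(0.0575) = 0.240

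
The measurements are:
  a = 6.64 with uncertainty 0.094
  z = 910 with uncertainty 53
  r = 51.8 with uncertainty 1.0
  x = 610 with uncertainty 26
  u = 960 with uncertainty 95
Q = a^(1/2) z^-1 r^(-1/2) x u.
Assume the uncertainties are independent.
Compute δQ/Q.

Since Q is a product/quotient, work with relative uncertainties:
  (½·δa/a)² = (0.5×0.0142)² = 5.01e-05;  (-1·δz/z)² = (-1×0.0582)² = 0.00339;  (−½·δr/r)² = (-0.5×0.0193)² = 9.32e-05;  (1·δx/x)² = (1×0.0426)² = 0.00182;  (1·δu/u)² = (1×0.0990)² = 0.00979
δQ/Q = √(0.0151) = 0.123

0.123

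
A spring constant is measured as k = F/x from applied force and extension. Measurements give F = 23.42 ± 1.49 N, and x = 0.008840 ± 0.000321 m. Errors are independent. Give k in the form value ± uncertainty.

2649 ± 194 N/m

For a monomial k ∝ F, x^-1, fractional errors add in quadrature:
  (1·δF/F)² = (1×0.0636)² = 0.00405;  (-1·δx/x)² = (-1×0.0363)² = 0.00132
δk/k = √(0.00537) = 0.0733
k = 2649 N/m, so δk = 0.0733 × 2649 = 194 N/m.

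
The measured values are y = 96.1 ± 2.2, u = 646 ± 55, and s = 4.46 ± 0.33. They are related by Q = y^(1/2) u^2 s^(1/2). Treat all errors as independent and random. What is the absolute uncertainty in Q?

Q is a product of powers, so relative uncertainties combine in quadrature:
  (½·δy/y)² = (0.5×0.0229)² = 0.000131;  (2·δu/u)² = (2×0.0851)² = 0.0290;  (½·δs/s)² = (0.5×0.0740)² = 0.00137
δQ/Q = √(0.0305) = 0.175
Q = 8.64e+06, so δQ = 0.175 × 8.64e+06 = 1.51e+06.

1.51e+06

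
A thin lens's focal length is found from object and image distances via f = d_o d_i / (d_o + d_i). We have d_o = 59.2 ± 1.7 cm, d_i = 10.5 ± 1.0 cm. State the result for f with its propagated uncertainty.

8.92 ± 0.722 cm

∂f/∂d_o = (d_i/(d_o+d_i))² = 0.0227;  ∂f/∂d_i = (d_o/(d_o+d_i))² = 0.721
δf = √((∂f/∂d_o · δd_o)² + (∂f/∂d_i · δd_i)²) = √(0.00149 + 0.520) = 0.722 cm
f = 8.92 cm.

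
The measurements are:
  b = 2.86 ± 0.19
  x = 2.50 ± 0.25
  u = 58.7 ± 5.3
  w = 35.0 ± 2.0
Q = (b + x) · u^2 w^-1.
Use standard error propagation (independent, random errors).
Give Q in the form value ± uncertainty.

528 ± 105

Let h = b + x = 5.36. δh = √(δb² + δx²) = √(0.0361 + 0.0625) = 0.314, so δh/h = 0.0586.
Q is then a monomial in h, u, w:
δQ/Q = √((δh/h)² + (2·δu/u)² + (-1·δw/w)²) = √(0.00343 + 0.0326 + 0.00327) = 0.198
Q = 528, so δQ = 0.198 × 528 = 105.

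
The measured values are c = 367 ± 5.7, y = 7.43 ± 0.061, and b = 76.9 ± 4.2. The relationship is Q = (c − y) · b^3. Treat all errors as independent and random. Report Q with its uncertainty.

Let u = c − y = 360. δu = √(δc² + δy²) = √(32.5 + 0.00372) = 5.70, so δu/u = 0.0159.
Q is then a monomial in u, b:
δQ/Q = √((δu/u)² + (3·δb/b)²) = √(0.000251 + 0.0268) = 0.165
Q = 1.64e+08, so δQ = 0.165 × 1.64e+08 = 2.69e+07.

(1.64 ± 0.269) × 10^8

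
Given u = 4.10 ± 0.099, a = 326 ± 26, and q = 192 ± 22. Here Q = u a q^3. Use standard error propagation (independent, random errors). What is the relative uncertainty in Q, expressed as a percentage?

35.4%

Each factor contributes (exponent × relative error)² to (δQ/Q)²:
  (1·δu/u)² = (1×0.0241)² = 0.000583;  (1·δa/a)² = (1×0.0798)² = 0.00636;  (3·δq/q)² = (3×0.115)² = 0.118
δQ/Q = √(0.125) = 0.354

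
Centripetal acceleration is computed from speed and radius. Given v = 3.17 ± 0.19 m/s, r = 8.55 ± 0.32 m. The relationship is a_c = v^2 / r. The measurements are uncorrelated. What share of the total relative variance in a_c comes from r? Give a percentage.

(δa_c/a_c)² = (2·δv/v)² + (-1·δr/r)²
  v term: (2×0.0599)² = 0.0144
  r term: (-1×0.0374)² = 0.00140
Total = 0.0158. Share from r = 0.00140/0.0158 = 0.0888.

8.88%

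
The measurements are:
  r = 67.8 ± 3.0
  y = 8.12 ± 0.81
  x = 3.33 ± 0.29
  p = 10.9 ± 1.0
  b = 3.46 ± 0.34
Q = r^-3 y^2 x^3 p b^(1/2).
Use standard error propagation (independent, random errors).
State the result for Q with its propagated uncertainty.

For a monomial Q ∝ r^-3, y^2, x^3, p, b^(1/2), fractional errors add in quadrature:
  (-3·δr/r)² = (-3×0.0442)² = 0.0176;  (2·δy/y)² = (2×0.0998)² = 0.0398;  (3·δx/x)² = (3×0.0871)² = 0.0683;  (1·δp/p)² = (1×0.0917)² = 0.00842;  (½·δb/b)² = (0.5×0.0983)² = 0.00241
δQ/Q = √(0.137) = 0.369
Q = 0.158, so δQ = 0.369 × 0.158 = 0.0585.

0.158 ± 0.0585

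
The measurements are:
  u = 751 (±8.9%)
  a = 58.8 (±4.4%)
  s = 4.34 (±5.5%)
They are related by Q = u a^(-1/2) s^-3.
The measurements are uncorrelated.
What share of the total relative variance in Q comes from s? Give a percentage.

76.4%

(δQ/Q)² = (1·δu/u)² + (−½·δa/a)² + (-3·δs/s)²
  u term: (1×0.0890)² = 0.00792
  a term: (-0.5×0.0440)² = 0.000484
  s term: (-3×0.0550)² = 0.0272
Total = 0.0356. Share from s = 0.0272/0.0356 = 0.764.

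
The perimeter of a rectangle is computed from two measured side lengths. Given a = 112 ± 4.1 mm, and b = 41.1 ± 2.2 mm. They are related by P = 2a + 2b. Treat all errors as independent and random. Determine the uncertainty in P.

Sums and differences: (δP)² = Σ (cᵢ δxᵢ)².
  (2·δa)² = 67.2;  (2·δb)² = 19.4
δP = √(86.6) = 9.31 mm

9.31 mm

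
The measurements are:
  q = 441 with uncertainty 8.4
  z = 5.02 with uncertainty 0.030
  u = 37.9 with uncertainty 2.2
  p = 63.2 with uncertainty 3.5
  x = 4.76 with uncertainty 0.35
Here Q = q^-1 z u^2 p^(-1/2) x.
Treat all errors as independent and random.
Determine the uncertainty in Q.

1.39

Products/powers → add relative errors in quadrature, weighted by exponent:
  (-1·δq/q)² = (-1×0.0190)² = 0.000363;  (1·δz/z)² = (1×0.00598)² = 3.57e-05;  (2·δu/u)² = (2×0.0580)² = 0.0135;  (−½·δp/p)² = (-0.5×0.0554)² = 0.000767;  (1·δx/x)² = (1×0.0735)² = 0.00541
δQ/Q = √(0.0200) = 0.142
Q = 9.79, so δQ = 0.142 × 9.79 = 1.39.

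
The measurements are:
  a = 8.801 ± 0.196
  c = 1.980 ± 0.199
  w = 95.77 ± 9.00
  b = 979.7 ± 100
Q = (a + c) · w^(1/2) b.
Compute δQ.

Let u = a + c = 10.78. δu = √(δa² + δc²) = √(0.0384 + 0.0396) = 0.279, so δu/u = 0.0259.
Q is then a monomial in u, w, b:
δQ/Q = √((δu/u)² + (½·δw/w)² + (1·δb/b)²) = √(0.000671 + 0.00221 + 0.0104) = 0.115
Q = 103400, so δQ = 0.115 × 103400 = 11900.

11900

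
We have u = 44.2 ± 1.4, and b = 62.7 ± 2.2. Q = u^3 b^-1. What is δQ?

140

Each factor contributes (exponent × relative error)² to (δQ/Q)²:
  (3·δu/u)² = (3×0.0317)² = 0.00903;  (-1·δb/b)² = (-1×0.0351)² = 0.00123
δQ/Q = √(0.0103) = 0.101
Q = 1380, so δQ = 0.101 × 1380 = 140.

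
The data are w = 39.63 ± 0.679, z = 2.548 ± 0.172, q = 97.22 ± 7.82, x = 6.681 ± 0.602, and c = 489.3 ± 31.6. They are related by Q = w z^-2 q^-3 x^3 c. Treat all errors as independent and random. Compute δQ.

Since Q is a product/quotient, work with relative uncertainties:
  (1·δw/w)² = (1×0.0171)² = 0.000294;  (-2·δz/z)² = (-2×0.0675)² = 0.0182;  (-3·δq/q)² = (-3×0.0804)² = 0.0582;  (3·δx/x)² = (3×0.0901)² = 0.0731;  (1·δc/c)² = (1×0.0646)² = 0.00417
δQ/Q = √(0.154) = 0.392
Q = 0.9693, so δQ = 0.392 × 0.9693 = 0.380.

0.380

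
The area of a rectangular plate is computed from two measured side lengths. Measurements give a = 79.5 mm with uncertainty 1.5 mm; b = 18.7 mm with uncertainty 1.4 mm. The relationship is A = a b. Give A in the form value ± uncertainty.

1490 ± 115 mm^2

Each factor contributes (exponent × relative error)² to (δA/A)²:
  (1·δa/a)² = (1×0.0189)² = 0.000356;  (1·δb/b)² = (1×0.0749)² = 0.00560
δA/A = √(0.00596) = 0.0772
A = 1490 mm^2, so δA = 0.0772 × 1490 = 115 mm^2.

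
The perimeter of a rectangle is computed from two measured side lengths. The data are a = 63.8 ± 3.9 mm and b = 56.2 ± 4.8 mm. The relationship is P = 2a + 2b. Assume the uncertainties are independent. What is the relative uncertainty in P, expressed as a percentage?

5.15%

Each term contributes (cᵢ δxᵢ)² to (δP)²:
  (2·δa)² = 60.8;  (2·δb)² = 92.2
δP = √(153) = 12.4 mm
P = 240 mm, so δP/P = 12.4/240 = 0.0515.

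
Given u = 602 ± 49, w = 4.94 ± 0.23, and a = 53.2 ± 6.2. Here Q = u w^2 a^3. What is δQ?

Each factor contributes (exponent × relative error)² to (δQ/Q)²:
  (1·δu/u)² = (1×0.0814)² = 0.00663;  (2·δw/w)² = (2×0.0466)² = 0.00867;  (3·δa/a)² = (3×0.117)² = 0.122
δQ/Q = √(0.138) = 0.371
Q = 2.21e+09, so δQ = 0.371 × 2.21e+09 = 8.2e+08.

8.2e+08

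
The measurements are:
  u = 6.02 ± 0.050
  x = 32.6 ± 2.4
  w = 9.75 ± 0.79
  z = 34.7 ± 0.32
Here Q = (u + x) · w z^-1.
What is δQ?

Let h = u + x = 38.6. δh = √(δu² + δx²) = √(0.00250 + 5.76) = 2.40, so δh/h = 0.0622.
Q is then a monomial in h, w, z:
δQ/Q = √((δh/h)² + (1·δw/w)² + (-1·δz/z)²) = √(0.00386 + 0.00657 + 8.5e-05) = 0.103
Q = 10.9, so δQ = 0.103 × 10.9 = 1.11.

1.11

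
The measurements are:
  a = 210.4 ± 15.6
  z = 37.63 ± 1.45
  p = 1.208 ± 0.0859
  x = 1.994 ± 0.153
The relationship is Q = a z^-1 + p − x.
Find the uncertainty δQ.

0.499

Let w = a·z^-1 = 5.591. δw/w = √((1·δa/a)² + (-1·δz/z)²) = √(0.00550 + 0.00148) = 0.0836, so δw = 0.467.
Q = w + p − x: δQ = √(δw² + δp² + δx²) = √(0.218 + 0.00738 + 0.0234) = 0.499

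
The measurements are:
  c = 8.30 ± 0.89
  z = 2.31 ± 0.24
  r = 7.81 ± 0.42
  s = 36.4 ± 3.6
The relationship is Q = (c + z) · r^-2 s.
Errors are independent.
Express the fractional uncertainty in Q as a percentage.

Let u = c + z = 10.6. δu = √(δc² + δz²) = √(0.792 + 0.0576) = 0.922, so δu/u = 0.0869.
Q is then a monomial in u, r, s:
δQ/Q = √((δu/u)² + (-2·δr/r)² + (1·δs/s)²) = √(0.00755 + 0.0116 + 0.00978) = 0.170

17.0%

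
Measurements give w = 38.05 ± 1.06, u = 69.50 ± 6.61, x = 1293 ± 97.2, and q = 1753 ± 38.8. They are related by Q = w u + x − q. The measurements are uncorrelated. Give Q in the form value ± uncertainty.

Let p = w·u = 2644. δp/p = √((1·δw/w)² + (1·δu/u)²) = √(0.000776 + 0.00905) = 0.0991, so δp = 262.
Q = p + x − q: δQ = √(δp² + δx² + δq²) = √(68700 + 9450 + 1510) = 282
Q = 2184.

2184 ± 282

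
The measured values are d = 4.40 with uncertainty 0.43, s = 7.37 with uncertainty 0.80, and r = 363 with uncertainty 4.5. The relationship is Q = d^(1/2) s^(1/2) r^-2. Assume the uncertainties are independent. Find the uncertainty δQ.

Relative error in a monomial: (δQ/Q)² = Σ (nᵢ · δxᵢ/xᵢ)².
  (½·δd/d)² = (0.5×0.0977)² = 0.00239;  (½·δs/s)² = (0.5×0.109)² = 0.00295;  (-2·δr/r)² = (-2×0.0124)² = 0.000615
δQ/Q = √(0.00595) = 0.0771
Q = 4.32e-05, so δQ = 0.0771 × 4.32e-05 = 3.33e-06.

3.33e-06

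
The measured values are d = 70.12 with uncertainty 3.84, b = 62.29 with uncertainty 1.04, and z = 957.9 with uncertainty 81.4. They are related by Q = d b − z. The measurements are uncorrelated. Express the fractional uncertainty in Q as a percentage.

Let p = d·b = 4368. δp/p = √((1·δd/d)² + (1·δb/b)²) = √(0.00300 + 0.000279) = 0.0573, so δp = 250.
Q = p − z: δQ = √(δp² + δz²) = √(62500 + 6630) = 263
Q = 3410, so δQ/Q = 263/3410 = 0.0771.

7.71%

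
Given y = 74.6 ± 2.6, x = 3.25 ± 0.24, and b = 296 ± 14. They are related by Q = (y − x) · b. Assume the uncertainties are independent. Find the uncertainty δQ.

1260

Let u = y − x = 71.3. δu = √(δy² + δx²) = √(6.76 + 0.0576) = 2.61, so δu/u = 0.0366.
Q is then a monomial in u, b:
δQ/Q = √((δu/u)² + (1·δb/b)²) = √(0.00134 + 0.00224) = 0.0598
Q = 21100, so δQ = 0.0598 × 21100 = 1260.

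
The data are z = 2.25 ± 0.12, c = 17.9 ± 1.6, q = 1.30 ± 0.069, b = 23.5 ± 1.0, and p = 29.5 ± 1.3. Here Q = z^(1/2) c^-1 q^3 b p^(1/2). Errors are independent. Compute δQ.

Each factor contributes (exponent × relative error)² to (δQ/Q)²:
  (½·δz/z)² = (0.5×0.0533)² = 0.000711;  (-1·δc/c)² = (-1×0.0894)² = 0.00799;  (3·δq/q)² = (3×0.0531)² = 0.0254;  (1·δb/b)² = (1×0.0426)² = 0.00181;  (½·δp/p)² = (0.5×0.0441)² = 0.000485
δQ/Q = √(0.0364) = 0.191
Q = 23.5, so δQ = 0.191 × 23.5 = 4.48.

4.48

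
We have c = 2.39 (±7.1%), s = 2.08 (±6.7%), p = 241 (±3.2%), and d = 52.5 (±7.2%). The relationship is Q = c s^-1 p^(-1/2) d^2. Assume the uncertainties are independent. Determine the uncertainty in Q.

For a monomial Q ∝ c, s^-1, p^(-1/2), d^2, fractional errors add in quadrature:
  (1·δc/c)² = (1×0.0710)² = 0.00504;  (-1·δs/s)² = (-1×0.0670)² = 0.00449;  (−½·δp/p)² = (-0.5×0.0320)² = 0.000256;  (2·δd/d)² = (2×0.0720)² = 0.0207
δQ/Q = √(0.0305) = 0.175
Q = 204, so δQ = 0.175 × 204 = 35.6.

35.6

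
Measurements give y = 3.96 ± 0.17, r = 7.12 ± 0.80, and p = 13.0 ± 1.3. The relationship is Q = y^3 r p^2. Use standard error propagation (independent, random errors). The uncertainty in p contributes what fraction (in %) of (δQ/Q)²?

57.8%

(δQ/Q)² = (3·δy/y)² + (1·δr/r)² + (2·δp/p)²
  y term: (3×0.0429)² = 0.0166
  r term: (1×0.112)² = 0.0126
  p term: (2×0.100)² = 0.0400
Total = 0.0692. Share from p = 0.0400/0.0692 = 0.578.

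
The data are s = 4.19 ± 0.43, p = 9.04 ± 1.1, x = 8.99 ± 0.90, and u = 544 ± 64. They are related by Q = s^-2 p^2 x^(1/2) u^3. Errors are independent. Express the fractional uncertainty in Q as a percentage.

47.8%

Products/powers → add relative errors in quadrature, weighted by exponent:
  (-2·δs/s)² = (-2×0.103)² = 0.0421;  (2·δp/p)² = (2×0.122)² = 0.0592;  (½·δx/x)² = (0.5×0.100)² = 0.00251;  (3·δu/u)² = (3×0.118)² = 0.125
δQ/Q = √(0.228) = 0.478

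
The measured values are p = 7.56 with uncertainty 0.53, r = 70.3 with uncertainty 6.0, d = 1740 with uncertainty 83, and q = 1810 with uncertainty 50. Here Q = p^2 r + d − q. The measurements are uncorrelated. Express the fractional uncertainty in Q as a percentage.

Let w = p^2·r = 4020. δw/w = √((2·δp/p)² + (1·δr/r)²) = √(0.0197 + 0.00728) = 0.164, so δw = 660.
Q = w + d − q: δQ = √(δw² + δd² + δq²) = √(4.35e+05 + 6890 + 2500) = 667
Q = 3950, so δQ/Q = 667/3950 = 0.169.

16.9%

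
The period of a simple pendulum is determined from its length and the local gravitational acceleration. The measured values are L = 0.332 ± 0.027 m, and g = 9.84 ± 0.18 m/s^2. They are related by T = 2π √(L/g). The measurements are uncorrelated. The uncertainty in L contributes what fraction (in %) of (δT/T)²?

95.2%

(δT/T)² = (½·δL/L)² + (−½·δg/g)²
  L term: (0.5×0.0813)² = 0.00165
  g term: (-0.5×0.0183)² = 8.37e-05
Total = 0.00174. Share from L = 0.00165/0.00174 = 0.952.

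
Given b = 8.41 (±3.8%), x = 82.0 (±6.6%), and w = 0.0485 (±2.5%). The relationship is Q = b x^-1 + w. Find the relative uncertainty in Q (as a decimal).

0.0523

Let p = b·x^-1 = 0.103. δp/p = √((1·δb/b)² + (-1·δx/x)²) = √(0.00144 + 0.00436) = 0.0762, so δp = 0.00781.
Q = p + w: δQ = √(δp² + δw²) = √(6.1e-05 + 1.47e-06) = 0.00790
Q = 0.151, so δQ/Q = 0.00790/0.151 = 0.0523.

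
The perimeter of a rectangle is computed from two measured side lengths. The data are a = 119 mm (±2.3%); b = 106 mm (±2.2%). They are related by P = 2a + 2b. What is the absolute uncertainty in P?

Sums and differences: (δP)² = Σ (cᵢ δxᵢ)².
  (2·δa)² = 30.0;  (2·δb)² = 21.8
δP = √(51.7) = 7.19 mm

7.19 mm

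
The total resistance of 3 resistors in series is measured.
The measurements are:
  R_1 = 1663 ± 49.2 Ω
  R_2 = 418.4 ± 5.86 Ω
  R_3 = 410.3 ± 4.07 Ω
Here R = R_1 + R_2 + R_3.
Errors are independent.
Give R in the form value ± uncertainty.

Each term contributes (cᵢ δxᵢ)² to (δR)²:
  (δR_1)² = 2420;  (δR_2)² = 34.3;  (δR_3)² = 16.6
δR = √(2470) = 49.7 Ω
R = 2492 Ω.

2492 ± 49.7 Ω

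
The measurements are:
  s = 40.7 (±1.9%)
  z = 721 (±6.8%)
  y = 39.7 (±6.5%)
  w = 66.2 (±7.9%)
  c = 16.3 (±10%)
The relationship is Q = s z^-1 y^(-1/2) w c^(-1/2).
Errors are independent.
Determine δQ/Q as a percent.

Since Q is a product/quotient, work with relative uncertainties:
  (1·δs/s)² = (1×0.0190)² = 0.000361;  (-1·δz/z)² = (-1×0.0680)² = 0.00462;  (−½·δy/y)² = (-0.5×0.0650)² = 0.00106;  (1·δw/w)² = (1×0.0790)² = 0.00624;  (−½·δc/c)² = (-0.5×0.100)² = 0.00250
δQ/Q = √(0.0148) = 0.122

12.2%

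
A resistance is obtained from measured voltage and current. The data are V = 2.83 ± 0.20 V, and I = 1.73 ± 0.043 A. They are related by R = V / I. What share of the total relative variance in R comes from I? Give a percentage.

(δR/R)² = (1·δV/V)² + (-1·δI/I)²
  V term: (1×0.0707)² = 0.00499
  I term: (-1×0.0249)² = 0.000618
Total = 0.00561. Share from I = 0.000618/0.00561 = 0.110.

11.0%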